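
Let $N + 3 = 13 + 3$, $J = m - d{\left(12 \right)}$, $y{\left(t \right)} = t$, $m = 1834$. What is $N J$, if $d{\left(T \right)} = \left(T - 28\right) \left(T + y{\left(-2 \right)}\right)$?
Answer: $25922$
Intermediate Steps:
$d{\left(T \right)} = \left(-28 + T\right) \left(-2 + T\right)$ ($d{\left(T \right)} = \left(T - 28\right) \left(T - 2\right) = \left(-28 + T\right) \left(-2 + T\right)$)
$J = 1994$ ($J = 1834 - \left(56 + 12^{2} - 360\right) = 1834 - \left(56 + 144 - 360\right) = 1834 - -160 = 1834 + 160 = 1994$)
$N = 13$ ($N = -3 + \left(13 + 3\right) = -3 + 16 = 13$)
$N J = 13 \cdot 1994 = 25922$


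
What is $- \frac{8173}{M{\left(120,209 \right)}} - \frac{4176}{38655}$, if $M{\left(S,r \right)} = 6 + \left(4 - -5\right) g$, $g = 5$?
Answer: $- \frac{35126699}{219045} \approx -160.36$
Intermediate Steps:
$M{\left(S,r \right)} = 51$ ($M{\left(S,r \right)} = 6 + \left(4 - -5\right) 5 = 6 + \left(4 + 5\right) 5 = 6 + 9 \cdot 5 = 6 + 45 = 51$)
$- \frac{8173}{M{\left(120,209 \right)}} - \frac{4176}{38655} = - \frac{8173}{51} - \frac{4176}{38655} = \left(-8173\right) \frac{1}{51} - \frac{464}{4295} = - \frac{8173}{51} - \frac{464}{4295} = - \frac{35126699}{219045}$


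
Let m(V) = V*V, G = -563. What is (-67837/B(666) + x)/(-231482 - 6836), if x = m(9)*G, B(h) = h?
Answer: 30439435/158719788 ≈ 0.19178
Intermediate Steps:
m(V) = V²
x = -45603 (x = 9²*(-563) = 81*(-563) = -45603)
(-67837/B(666) + x)/(-231482 - 6836) = (-67837/666 - 45603)/(-231482 - 6836) = (-67837*1/666 - 45603)/(-238318) = (-67837/666 - 45603)*(-1/238318) = -30439435/666*(-1/238318) = 30439435/158719788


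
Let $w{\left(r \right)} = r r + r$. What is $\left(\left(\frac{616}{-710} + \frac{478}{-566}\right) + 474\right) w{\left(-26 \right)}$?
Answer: $\frac{6168292130}{20093} \approx 3.0699 \cdot 10^{5}$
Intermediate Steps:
$w{\left(r \right)} = r + r^{2}$ ($w{\left(r \right)} = r^{2} + r = r + r^{2}$)
$\left(\left(\frac{616}{-710} + \frac{478}{-566}\right) + 474\right) w{\left(-26 \right)} = \left(\left(\frac{616}{-710} + \frac{478}{-566}\right) + 474\right) \left(- 26 \left(1 - 26\right)\right) = \left(\left(616 \left(- \frac{1}{710}\right) + 478 \left(- \frac{1}{566}\right)\right) + 474\right) \left(\left(-26\right) \left(-25\right)\right) = \left(\left(- \frac{308}{355} - \frac{239}{283}\right) + 474\right) 650 = \left(- \frac{172009}{100465} + 474\right) 650 = \frac{47448401}{100465} \cdot 650 = \frac{6168292130}{20093}$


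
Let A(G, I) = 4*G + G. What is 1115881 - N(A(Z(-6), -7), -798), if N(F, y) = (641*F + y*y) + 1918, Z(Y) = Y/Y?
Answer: 473954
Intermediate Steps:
Z(Y) = 1
A(G, I) = 5*G
N(F, y) = 1918 + y² + 641*F (N(F, y) = (641*F + y²) + 1918 = (y² + 641*F) + 1918 = 1918 + y² + 641*F)
1115881 - N(A(Z(-6), -7), -798) = 1115881 - (1918 + (-798)² + 641*(5*1)) = 1115881 - (1918 + 636804 + 641*5) = 1115881 - (1918 + 636804 + 3205) = 1115881 - 1*641927 = 1115881 - 641927 = 473954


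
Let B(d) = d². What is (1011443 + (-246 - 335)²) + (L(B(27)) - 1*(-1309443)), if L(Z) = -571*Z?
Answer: 2242188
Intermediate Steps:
(1011443 + (-246 - 335)²) + (L(B(27)) - 1*(-1309443)) = (1011443 + (-246 - 335)²) + (-571*27² - 1*(-1309443)) = (1011443 + (-581)²) + (-571*729 + 1309443) = (1011443 + 337561) + (-416259 + 1309443) = 1349004 + 893184 = 2242188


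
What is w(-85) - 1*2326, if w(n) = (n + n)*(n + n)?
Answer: 26574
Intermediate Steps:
w(n) = 4*n² (w(n) = (2*n)*(2*n) = 4*n²)
w(-85) - 1*2326 = 4*(-85)² - 1*2326 = 4*7225 - 2326 = 28900 - 2326 = 26574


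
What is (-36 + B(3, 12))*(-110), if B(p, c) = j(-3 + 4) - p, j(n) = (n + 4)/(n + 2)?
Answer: 12320/3 ≈ 4106.7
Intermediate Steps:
j(n) = (4 + n)/(2 + n)
B(p, c) = 5/3 - p (B(p, c) = (4 + (-3 + 4))/(2 + (-3 + 4)) - p = (4 + 1)/(2 + 1) - p = 5/3 - p)
(-36 + B(3, 12))*(-110) = (-36 + (5/3 - 1*3))*(-110) = (-36 + (5/3 - 3))*(-110) = (-36 - 4/3)*(-110) = -112/3*(-110) = 12320/3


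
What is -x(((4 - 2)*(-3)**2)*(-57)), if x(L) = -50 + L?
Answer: 1076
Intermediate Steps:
-x(((4 - 2)*(-3)**2)*(-57)) = -(-50 + ((4 - 2)*(-3)**2)*(-57)) = -(-50 + (2*9)*(-57)) = -(-50 + 18*(-57)) = -(-50 - 1026) = -1*(-1076) = 1076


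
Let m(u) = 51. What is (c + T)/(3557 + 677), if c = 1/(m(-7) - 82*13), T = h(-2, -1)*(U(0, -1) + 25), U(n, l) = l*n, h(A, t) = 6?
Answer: 152249/4297510 ≈ 0.035427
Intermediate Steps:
T = 150 (T = 6*(-1*0 + 25) = 6*(0 + 25) = 6*25 = 150)
c = -1/1015 (c = 1/(51 - 82*13) = 1/(51 - 1066) = 1/(-1015) = -1/1015 ≈ -0.00098522)
(c + T)/(3557 + 677) = (-1/1015 + 150)/(3557 + 677) = (152249/1015)/4234 = (152249/1015)*(1/4234) = 152249/4297510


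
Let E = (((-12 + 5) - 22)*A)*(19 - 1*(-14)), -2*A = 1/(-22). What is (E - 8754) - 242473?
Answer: -1004995/4 ≈ -2.5125e+5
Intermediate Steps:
A = 1/44 (A = -1/2/(-22) = -1/2*(-1/22) = 1/44 ≈ 0.022727)
E = -87/4 (E = (((-12 + 5) - 22)*(1/44))*(19 - 1*(-14)) = ((-7 - 22)*(1/44))*(19 + 14) = -29*1/44*33 = -29/44*33 = -87/4 ≈ -21.750)
(E - 8754) - 242473 = (-87/4 - 8754) - 242473 = -35103/4 - 242473 = -1004995/4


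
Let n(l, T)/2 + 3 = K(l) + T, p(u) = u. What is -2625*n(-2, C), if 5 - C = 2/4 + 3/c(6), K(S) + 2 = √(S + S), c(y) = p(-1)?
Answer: -13125 - 10500*I ≈ -13125.0 - 10500.0*I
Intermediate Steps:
c(y) = -1
K(S) = -2 + √2*√S (K(S) = -2 + √(S + S) = -2 + √(2*S) = -2 + √2*√S)
C = 15/2 (C = 5 - (2/4 + 3/(-1)) = 5 - (2*(¼) + 3*(-1)) = 5 - (½ - 3) = 5 - 1*(-5/2) = 5 + 5/2 = 15/2 ≈ 7.5000)
n(l, T) = -10 + 2*T + 2*√2*√l (n(l, T) = -6 + 2*((-2 + √2*√l) + T) = -6 + 2*(-2 + T + √2*√l) = -6 + (-4 + 2*T + 2*√2*√l) = -10 + 2*T + 2*√2*√l)
-2625*n(-2, C) = -2625*(-10 + 2*(15/2) + 2*√2*√(-2)) = -2625*(-10 + 15 + 2*√2*(I*√2)) = -2625*(-10 + 15 + 4*I) = -2625*(5 + 4*I) = -13125 - 10500*I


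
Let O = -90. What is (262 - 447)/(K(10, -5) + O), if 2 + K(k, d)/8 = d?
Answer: 185/146 ≈ 1.2671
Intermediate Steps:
K(k, d) = -16 + 8*d
(262 - 447)/(K(10, -5) + O) = (262 - 447)/((-16 + 8*(-5)) - 90) = -185/((-16 - 40) - 90) = -185/(-56 - 90) = -185/(-146) = -185*(-1/146) = 185/146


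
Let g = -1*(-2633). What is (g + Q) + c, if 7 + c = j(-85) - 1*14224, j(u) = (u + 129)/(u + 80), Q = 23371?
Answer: 58821/5 ≈ 11764.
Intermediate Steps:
j(u) = (129 + u)/(80 + u)
g = 2633
c = -71199/5 (c = -7 + ((129 - 85)/(80 - 85) - 1*14224) = -7 + (44/(-5) - 14224) = -7 + (-⅕*44 - 14224) = -7 + (-44/5 - 14224) = -7 - 71164/5 = -71199/5 ≈ -14240.)
(g + Q) + c = (2633 + 23371) - 71199/5 = 26004 - 71199/5 = 58821/5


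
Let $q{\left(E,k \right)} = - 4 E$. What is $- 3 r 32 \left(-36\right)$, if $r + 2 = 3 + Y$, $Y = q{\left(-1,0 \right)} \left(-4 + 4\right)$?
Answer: $3456$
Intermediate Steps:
$Y = 0$ ($Y = \left(-4\right) \left(-1\right) \left(-4 + 4\right) = 4 \cdot 0 = 0$)
$r = 1$ ($r = -2 + \left(3 + 0\right) = -2 + 3 = 1$)
$- 3 r 32 \left(-36\right) = \left(-3\right) 1 \cdot 32 \left(-36\right) = \left(-3\right) 32 \left(-36\right) = \left(-96\right) \left(-36\right) = 3456$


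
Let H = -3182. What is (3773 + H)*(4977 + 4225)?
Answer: 5438382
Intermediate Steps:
(3773 + H)*(4977 + 4225) = (3773 - 3182)*(4977 + 4225) = 591*9202 = 5438382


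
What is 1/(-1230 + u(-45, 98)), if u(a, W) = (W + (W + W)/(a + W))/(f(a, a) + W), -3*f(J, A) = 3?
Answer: -5141/6318040 ≈ -0.00081370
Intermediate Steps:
f(J, A) = -1 (f(J, A) = -⅓*3 = -1)
u(a, W) = (W + 2*W/(W + a))/(-1 + W) (u(a, W) = (W + (W + W)/(a + W))/(-1 + W) = (W + (2*W)/(W + a))/(-1 + W) = (W + 2*W/(W + a))/(-1 + W))
1/(-1230 + u(-45, 98)) = 1/(-1230 + 98*(2 + 98 - 45)/(98² - 1*98 - 1*(-45) + 98*(-45))) = 1/(-1230 + 98*55/(9604 - 98 + 45 - 4410)) = 1/(-1230 + 98*55/5141) = 1/(-1230 + 98*(1/5141)*55) = 1/(-1230 + 5390/5141) = 1/(-6318040/5141) = -5141/6318040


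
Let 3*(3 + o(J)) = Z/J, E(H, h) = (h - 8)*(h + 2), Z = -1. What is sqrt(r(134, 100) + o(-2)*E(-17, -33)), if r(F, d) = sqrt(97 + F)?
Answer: sqrt(-129642 + 36*sqrt(231))/6 ≈ 59.883*I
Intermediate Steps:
E(H, h) = (-8 + h)*(2 + h)
o(J) = -3 - 1/(3*J) (o(J) = -3 + (-1/J)/3 = -3 - 1/(3*J))
sqrt(r(134, 100) + o(-2)*E(-17, -33)) = sqrt(sqrt(97 + 134) + (-3 - 1/3/(-2))*(-16 + (-33)**2 - 6*(-33))) = sqrt(sqrt(231) + (-3 - 1/3*(-1/2))*(-16 + 1089 + 198)) = sqrt(sqrt(231) + (-3 + 1/6)*1271) = sqrt(sqrt(231) - 17/6*1271) = sqrt(sqrt(231) - 21607/6) = sqrt(-21607/6 + sqrt(231))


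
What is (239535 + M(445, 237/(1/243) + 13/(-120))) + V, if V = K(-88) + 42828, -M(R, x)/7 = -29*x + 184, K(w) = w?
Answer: 1436632561/120 ≈ 1.1972e+7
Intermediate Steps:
M(R, x) = -1288 + 203*x (M(R, x) = -7*(-29*x + 184) = -7*(184 - 29*x) = -1288 + 203*x)
V = 42740 (V = -88 + 42828 = 42740)
(239535 + M(445, 237/(1/243) + 13/(-120))) + V = (239535 + (-1288 + 203*(237/(1/243) + 13/(-120)))) + 42740 = (239535 + (-1288 + 203*(237/(1/243) + 13*(-1/120)))) + 42740 = (239535 + (-1288 + 203*(237*243 - 13/120))) + 42740 = (239535 + (-1288 + 203*(57591 - 13/120))) + 42740 = (239535 + (-1288 + 203*(6910907/120))) + 42740 = (239535 + (-1288 + 1402914121/120)) + 42740 = (239535 + 1402759561/120) + 42740 = 1431503761/120 + 42740 = 1436632561/120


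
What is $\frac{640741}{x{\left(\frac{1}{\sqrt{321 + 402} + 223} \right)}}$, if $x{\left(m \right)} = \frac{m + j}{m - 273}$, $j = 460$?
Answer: $- \frac{3943204549567498}{10369874761} - \frac{469663153 \sqrt{723}}{10369874761} \approx -3.8026 \cdot 10^{5}$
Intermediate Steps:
$x{\left(m \right)} = \frac{460 + m}{-273 + m}$ ($x{\left(m \right)} = \frac{m + 460}{m - 273} = \frac{460 + m}{-273 + m}$)
$\frac{640741}{x{\left(\frac{1}{\sqrt{321 + 402} + 223} \right)}} = \frac{640741}{\frac{1}{-273 + \frac{1}{\sqrt{321 + 402} + 223}} \left(460 + \frac{1}{\sqrt{321 + 402} + 223}\right)} = \frac{640741}{\frac{1}{-273 + \frac{1}{\sqrt{723} + 223}} \left(460 + \frac{1}{\sqrt{723} + 223}\right)} = \frac{640741}{\frac{1}{-273 + \frac{1}{223 + \sqrt{723}}} \left(460 + \frac{1}{223 + \sqrt{723}}\right)} = 640741 \frac{-273 + \frac{1}{223 + \sqrt{723}}}{460 + \frac{1}{223 + \sqrt{723}}} = \frac{640741 \left(-273 + \frac{1}{223 + \sqrt{723}}\right)}{460 + \frac{1}{223 + \sqrt{723}}}$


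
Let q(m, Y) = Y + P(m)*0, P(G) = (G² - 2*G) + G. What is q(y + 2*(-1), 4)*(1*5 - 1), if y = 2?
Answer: 16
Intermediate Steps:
P(G) = G² - G
q(m, Y) = Y (q(m, Y) = Y + (m*(-1 + m))*0 = Y + 0 = Y)
q(y + 2*(-1), 4)*(1*5 - 1) = 4*(1*5 - 1) = 4*(5 - 1) = 4*4 = 16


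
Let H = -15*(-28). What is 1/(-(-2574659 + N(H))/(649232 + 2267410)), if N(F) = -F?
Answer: 2916642/2575079 ≈ 1.1326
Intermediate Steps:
H = 420
1/(-(-2574659 + N(H))/(649232 + 2267410)) = 1/(-(-2574659 - 1*420)/(649232 + 2267410)) = 1/(-(-2574659 - 420)/2916642) = 1/(-(-2575079)/2916642) = 1/(-1*(-2575079/2916642)) = 1/(2575079/2916642) = 2916642/2575079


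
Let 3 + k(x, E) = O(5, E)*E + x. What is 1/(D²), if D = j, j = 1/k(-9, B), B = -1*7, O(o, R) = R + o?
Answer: 4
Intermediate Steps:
B = -7
k(x, E) = -3 + x + E*(5 + E) (k(x, E) = -3 + ((E + 5)*E + x) = -3 + ((5 + E)*E + x) = -3 + (E*(5 + E) + x) = -3 + (x + E*(5 + E)) = -3 + x + E*(5 + E))
j = ½ (j = 1/(-3 - 9 - 7*(5 - 7)) = 1/(-3 - 9 - 7*(-2)) = 1/(-3 - 9 + 14) = 1/2 = ½ ≈ 0.50000)
D = ½ ≈ 0.50000
1/(D²) = 1/((½)²) = 1/(¼) = 4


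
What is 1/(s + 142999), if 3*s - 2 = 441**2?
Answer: 3/623480 ≈ 4.8117e-6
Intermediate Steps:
s = 194483/3 (s = 2/3 + (1/3)*441**2 = 2/3 + (1/3)*194481 = 2/3 + 64827 = 194483/3 ≈ 64828.)
1/(s + 142999) = 1/(194483/3 + 142999) = 1/(623480/3) = 3/623480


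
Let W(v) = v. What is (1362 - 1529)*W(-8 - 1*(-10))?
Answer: -334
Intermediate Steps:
(1362 - 1529)*W(-8 - 1*(-10)) = (1362 - 1529)*(-8 - 1*(-10)) = -167*(-8 + 10) = -167*2 = -334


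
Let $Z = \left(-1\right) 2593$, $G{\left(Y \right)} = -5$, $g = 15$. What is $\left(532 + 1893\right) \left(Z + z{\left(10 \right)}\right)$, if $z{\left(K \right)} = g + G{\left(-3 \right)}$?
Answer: $-6263775$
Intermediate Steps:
$z{\left(K \right)} = 10$ ($z{\left(K \right)} = 15 - 5 = 10$)
$Z = -2593$
$\left(532 + 1893\right) \left(Z + z{\left(10 \right)}\right) = \left(532 + 1893\right) \left(-2593 + 10\right) = 2425 \left(-2583\right) = -6263775$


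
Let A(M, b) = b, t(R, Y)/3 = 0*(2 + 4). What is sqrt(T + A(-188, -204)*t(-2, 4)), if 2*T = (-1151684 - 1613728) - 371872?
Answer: I*sqrt(1568642) ≈ 1252.5*I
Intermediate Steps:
t(R, Y) = 0 (t(R, Y) = 3*(0*(2 + 4)) = 3*(0*6) = 3*0 = 0)
T = -1568642 (T = ((-1151684 - 1613728) - 371872)/2 = (-2765412 - 371872)/2 = (1/2)*(-3137284) = -1568642)
sqrt(T + A(-188, -204)*t(-2, 4)) = sqrt(-1568642 - 204*0) = sqrt(-1568642 + 0) = sqrt(-1568642) = I*sqrt(1568642)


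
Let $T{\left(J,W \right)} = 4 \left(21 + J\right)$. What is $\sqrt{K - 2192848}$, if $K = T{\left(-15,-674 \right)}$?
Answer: $2 i \sqrt{548206} \approx 1480.8 i$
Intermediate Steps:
$T{\left(J,W \right)} = 84 + 4 J$
$K = 24$ ($K = 84 + 4 \left(-15\right) = 84 - 60 = 24$)
$\sqrt{K - 2192848} = \sqrt{24 - 2192848} = \sqrt{-2192824} = 2 i \sqrt{548206}$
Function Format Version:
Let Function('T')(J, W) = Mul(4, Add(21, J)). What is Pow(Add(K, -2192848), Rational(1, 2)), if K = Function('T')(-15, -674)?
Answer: Mul(2, I, Pow(548206, Rational(1, 2))) ≈ Mul(1480.8, I)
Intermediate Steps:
Function('T')(J, W) = Add(84, Mul(4, J))
K = 24 (K = Add(84, Mul(4, -15)) = Add(84, -60) = 24)
Pow(Add(K, -2192848), Rational(1, 2)) = Pow(Add(24, -2192848), Rational(1, 2)) = Pow(-2192824, Rational(1, 2)) = Mul(2, I, Pow(548206, Rational(1, 2)))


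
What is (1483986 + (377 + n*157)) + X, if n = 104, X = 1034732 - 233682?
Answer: 2301741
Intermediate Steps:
X = 801050
(1483986 + (377 + n*157)) + X = (1483986 + (377 + 104*157)) + 801050 = (1483986 + (377 + 16328)) + 801050 = (1483986 + 16705) + 801050 = 1500691 + 801050 = 2301741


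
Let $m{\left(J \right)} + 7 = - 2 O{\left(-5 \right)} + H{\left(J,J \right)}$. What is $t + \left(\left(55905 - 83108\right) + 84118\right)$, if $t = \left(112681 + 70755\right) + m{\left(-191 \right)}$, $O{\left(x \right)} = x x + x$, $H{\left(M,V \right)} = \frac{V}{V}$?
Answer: $240305$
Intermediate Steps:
$H{\left(M,V \right)} = 1$
$O{\left(x \right)} = x + x^{2}$ ($O{\left(x \right)} = x^{2} + x = x + x^{2}$)
$m{\left(J \right)} = -46$ ($m{\left(J \right)} = -7 + \left(- 2 \left(- 5 \left(1 - 5\right)\right) + 1\right) = -7 + \left(- 2 \left(\left(-5\right) \left(-4\right)\right) + 1\right) = -7 + \left(\left(-2\right) 20 + 1\right) = -7 + \left(-40 + 1\right) = -7 - 39 = -46$)
$t = 183390$ ($t = \left(112681 + 70755\right) - 46 = 183436 - 46 = 183390$)
$t + \left(\left(55905 - 83108\right) + 84118\right) = 183390 + \left(\left(55905 - 83108\right) + 84118\right) = 183390 + \left(-27203 + 84118\right) = 183390 + 56915 = 240305$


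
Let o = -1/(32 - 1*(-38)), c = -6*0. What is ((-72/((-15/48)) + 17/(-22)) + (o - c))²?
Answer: 7814736801/148225 ≈ 52722.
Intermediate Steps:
c = 0
o = -1/70 (o = -1/(32 + 38) = -1/70 ≈ -0.014286)
((-72/((-15/48)) + 17/(-22)) + (o - c))² = ((-72/((-15/48)) + 17/(-22)) + (-1/70 - 1*0))² = ((-72/((-15*1/48)) + 17*(-1/22)) + (-1/70 + 0))² = ((-72/(-5/16) - 17/22) - 1/70)² = ((-72*(-16/5) - 17/22) - 1/70)² = ((1152/5 - 17/22) - 1/70)² = (25259/110 - 1/70)² = (88401/385)² = 7814736801/148225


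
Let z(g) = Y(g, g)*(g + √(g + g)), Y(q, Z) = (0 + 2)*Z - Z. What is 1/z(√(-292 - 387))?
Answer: -I*√679/(679*I*√679 + 679*√2*679^(¼)*√I) ≈ -0.0011993 - 0.00019646*I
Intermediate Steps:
Y(q, Z) = Z (Y(q, Z) = 2*Z - Z = Z)
z(g) = g*(g + √2*√g) (z(g) = g*(g + √(g + g)) = g*(g + √(2*g)) = g*(g + √2*√g))
1/z(√(-292 - 387)) = 1/(√(-292 - 387)*(√(-292 - 387) + √2*√(√(-292 - 387)))) = 1/(√(-679)*(√(-679) + √2*√(√(-679)))) = 1/((I*√679)*(I*√679 + √2*√(I*√679))) = 1/((I*√679)*(I*√679 + √2*(679^(¼)*√I))) = 1/((I*√679)*(I*√679 + √2*679^(¼)*√I)) = 1/(I*√679*(I*√679 + √2*679^(¼)*√I)) = -I*√679/(679*(I*√679 + √2*679^(¼)*√I))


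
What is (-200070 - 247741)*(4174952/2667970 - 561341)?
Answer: 335329110436200699/1333985 ≈ 2.5137e+11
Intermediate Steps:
(-200070 - 247741)*(4174952/2667970 - 561341) = -447811*(4174952*(1/2667970) - 561341) = -447811*(2087476/1333985 - 561341) = -447811*(-748818386409/1333985) = 335329110436200699/1333985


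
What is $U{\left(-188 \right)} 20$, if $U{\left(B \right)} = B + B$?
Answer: $-7520$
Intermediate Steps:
$U{\left(B \right)} = 2 B$
$U{\left(-188 \right)} 20 = 2 \left(-188\right) 20 = \left(-376\right) 20 = -7520$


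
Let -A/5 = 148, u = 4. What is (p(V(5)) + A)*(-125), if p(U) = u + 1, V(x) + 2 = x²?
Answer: 91875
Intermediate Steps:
A = -740 (A = -5*148 = -740)
V(x) = -2 + x²
p(U) = 5 (p(U) = 4 + 1 = 5)
(p(V(5)) + A)*(-125) = (5 - 740)*(-125) = -735*(-125) = 91875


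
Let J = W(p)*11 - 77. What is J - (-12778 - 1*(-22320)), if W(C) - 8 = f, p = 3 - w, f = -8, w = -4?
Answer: -9619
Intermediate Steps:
p = 7 (p = 3 - 1*(-4) = 3 + 4 = 7)
W(C) = 0 (W(C) = 8 - 8 = 0)
J = -77 (J = 0*11 - 77 = 0 - 77 = -77)
J - (-12778 - 1*(-22320)) = -77 - (-12778 - 1*(-22320)) = -77 - (-12778 + 22320) = -77 - 1*9542 = -77 - 9542 = -9619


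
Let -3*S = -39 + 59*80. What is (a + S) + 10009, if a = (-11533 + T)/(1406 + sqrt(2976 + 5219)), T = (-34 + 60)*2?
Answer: 49848747928/5905923 + 11481*sqrt(8195)/1968641 ≈ 8441.0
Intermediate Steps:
T = 52 (T = 26*2 = 52)
a = -11481/(1406 + sqrt(8195)) (a = (-11533 + 52)/(1406 + sqrt(2976 + 5219)) = -11481/(1406 + sqrt(8195)) ≈ -7.6718)
S = -4681/3 (S = -(-39 + 59*80)/3 = -(-39 + 4720)/3 = -1/3*4681 = -4681/3 ≈ -1560.3)
(a + S) + 10009 = ((-16142286/1968641 + 11481*sqrt(8195)/1968641) - 4681/3) + 10009 = (-9263635379/5905923 + 11481*sqrt(8195)/1968641) + 10009 = 49848747928/5905923 + 11481*sqrt(8195)/1968641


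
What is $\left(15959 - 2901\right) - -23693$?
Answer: $36751$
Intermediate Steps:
$\left(15959 - 2901\right) - -23693 = 13058 + 23693 = 36751$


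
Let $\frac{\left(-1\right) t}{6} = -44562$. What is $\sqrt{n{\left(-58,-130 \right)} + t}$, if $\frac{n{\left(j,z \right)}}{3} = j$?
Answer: $\sqrt{267198} \approx 516.91$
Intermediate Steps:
$t = 267372$ ($t = \left(-6\right) \left(-44562\right) = 267372$)
$n{\left(j,z \right)} = 3 j$
$\sqrt{n{\left(-58,-130 \right)} + t} = \sqrt{3 \left(-58\right) + 267372} = \sqrt{-174 + 267372} = \sqrt{267198}$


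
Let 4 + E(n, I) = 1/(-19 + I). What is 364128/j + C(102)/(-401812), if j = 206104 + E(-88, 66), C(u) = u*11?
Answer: 201933779955/114477432418 ≈ 1.7640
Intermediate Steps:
C(u) = 11*u
E(n, I) = -4 + 1/(-19 + I)
j = 9686701/47 (j = 206104 + (77 - 4*66)/(-19 + 66) = 206104 + (77 - 264)/47 = 206104 + (1/47)*(-187) = 206104 - 187/47 = 9686701/47 ≈ 2.0610e+5)
364128/j + C(102)/(-401812) = 364128/(9686701/47) + (11*102)/(-401812) = 364128*(47/9686701) + 1122*(-1/401812) = 17114016/9686701 - 33/11818 = 201933779955/114477432418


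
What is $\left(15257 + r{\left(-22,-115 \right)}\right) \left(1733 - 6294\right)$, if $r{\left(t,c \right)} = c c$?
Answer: $-129906402$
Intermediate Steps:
$r{\left(t,c \right)} = c^{2}$
$\left(15257 + r{\left(-22,-115 \right)}\right) \left(1733 - 6294\right) = \left(15257 + \left(-115\right)^{2}\right) \left(1733 - 6294\right) = \left(15257 + 13225\right) \left(-4561\right) = 28482 \left(-4561\right) = -129906402$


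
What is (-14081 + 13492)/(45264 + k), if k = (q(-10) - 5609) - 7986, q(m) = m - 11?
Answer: -589/31648 ≈ -0.018611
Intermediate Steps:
q(m) = -11 + m
k = -13616 (k = ((-11 - 10) - 5609) - 7986 = (-21 - 5609) - 7986 = -5630 - 7986 = -13616)
(-14081 + 13492)/(45264 + k) = (-14081 + 13492)/(45264 - 13616) = -589/31648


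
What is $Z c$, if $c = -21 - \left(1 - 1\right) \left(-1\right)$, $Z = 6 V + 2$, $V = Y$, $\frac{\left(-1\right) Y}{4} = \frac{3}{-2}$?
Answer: $-798$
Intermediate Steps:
$Y = 6$ ($Y = - 4 \frac{3}{-2} = - 4 \cdot 3 \left(- \frac{1}{2}\right) = \left(-4\right) \left(- \frac{3}{2}\right) = 6$)
$V = 6$
$Z = 38$ ($Z = 6 \cdot 6 + 2 = 36 + 2 = 38$)
$c = -21$ ($c = -21 - 0 \left(-1\right) = -21 - 0 = -21 + 0 = -21$)
$Z c = 38 \left(-21\right) = -798$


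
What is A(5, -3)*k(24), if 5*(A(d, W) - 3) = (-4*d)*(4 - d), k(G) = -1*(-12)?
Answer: 84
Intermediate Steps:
k(G) = 12
A(d, W) = 3 - 4*d*(4 - d)/5 (A(d, W) = 3 + ((-4*d)*(4 - d))/5 = 3 + (-4*d*(4 - d))/5 = 3 - 4*d*(4 - d)/5)
A(5, -3)*k(24) = (3 - 16/5*5 + (⅘)*5²)*12 = (3 - 16 + (⅘)*25)*12 = (3 - 16 + 20)*12 = 7*12 = 84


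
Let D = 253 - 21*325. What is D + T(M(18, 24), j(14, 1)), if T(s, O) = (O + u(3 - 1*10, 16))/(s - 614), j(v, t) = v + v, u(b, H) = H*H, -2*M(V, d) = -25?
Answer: -7906684/1203 ≈ -6572.5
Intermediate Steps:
M(V, d) = 25/2 (M(V, d) = -½*(-25) = 25/2)
u(b, H) = H²
j(v, t) = 2*v
T(s, O) = (256 + O)/(-614 + s) (T(s, O) = (O + 16²)/(s - 614) = (O + 256)/(-614 + s) = (256 + O)/(-614 + s))
D = -6572 (D = 253 - 6825 = -6572)
D + T(M(18, 24), j(14, 1)) = -6572 + (256 + 2*14)/(-614 + 25/2) = -6572 + (256 + 28)/(-1203/2) = -6572 - 2/1203*284 = -6572 - 568/1203 = -7906684/1203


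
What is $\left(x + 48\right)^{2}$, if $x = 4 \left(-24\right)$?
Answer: $2304$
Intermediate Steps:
$x = -96$
$\left(x + 48\right)^{2} = \left(-96 + 48\right)^{2} = \left(-48\right)^{2} = 2304$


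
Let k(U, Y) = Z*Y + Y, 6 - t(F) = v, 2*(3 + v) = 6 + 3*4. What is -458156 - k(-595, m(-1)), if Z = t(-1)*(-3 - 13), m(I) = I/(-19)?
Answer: -8704965/19 ≈ -4.5816e+5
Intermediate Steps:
v = 6 (v = -3 + (6 + 3*4)/2 = -3 + (6 + 12)/2 = -3 + (½)*18 = -3 + 9 = 6)
t(F) = 0 (t(F) = 6 - 1*6 = 6 - 6 = 0)
m(I) = -I/19 (m(I) = I*(-1/19) = -I/19)
Z = 0 (Z = 0*(-3 - 13) = 0*(-16) = 0)
k(U, Y) = Y (k(U, Y) = 0*Y + Y = 0 + Y = Y)
-458156 - k(-595, m(-1)) = -458156 - (-1)*(-1)/19 = -458156 - 1*1/19 = -458156 - 1/19 = -8704965/19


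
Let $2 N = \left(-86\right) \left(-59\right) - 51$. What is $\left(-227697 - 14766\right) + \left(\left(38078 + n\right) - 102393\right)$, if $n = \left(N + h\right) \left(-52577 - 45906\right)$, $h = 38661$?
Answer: $- \frac{8110196191}{2} \approx -4.0551 \cdot 10^{9}$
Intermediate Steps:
$N = \frac{5023}{2}$ ($N = \frac{\left(-86\right) \left(-59\right) - 51}{2} = \frac{5074 - 51}{2} = \frac{1}{2} \cdot 5023 = \frac{5023}{2} \approx 2511.5$)
$n = - \frac{8109582635}{2}$ ($n = \left(\frac{5023}{2} + 38661\right) \left(-52577 - 45906\right) = \frac{82345}{2} \left(-98483\right) = - \frac{8109582635}{2} \approx -4.0548 \cdot 10^{9}$)
$\left(-227697 - 14766\right) + \left(\left(38078 + n\right) - 102393\right) = \left(-227697 - 14766\right) + \left(\left(38078 - \frac{8109582635}{2}\right) - 102393\right) = -242463 - \frac{8109711265}{2} = - \frac{8110196191}{2}$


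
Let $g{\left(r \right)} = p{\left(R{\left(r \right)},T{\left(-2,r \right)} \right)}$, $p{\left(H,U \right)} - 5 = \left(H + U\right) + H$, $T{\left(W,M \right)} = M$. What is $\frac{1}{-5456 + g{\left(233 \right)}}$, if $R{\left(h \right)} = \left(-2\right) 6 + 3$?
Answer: $- \frac{1}{5236} \approx -0.00019099$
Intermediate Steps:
$R{\left(h \right)} = -9$ ($R{\left(h \right)} = -12 + 3 = -9$)
$p{\left(H,U \right)} = 5 + U + 2 H$ ($p{\left(H,U \right)} = 5 + \left(\left(H + U\right) + H\right) = 5 + \left(U + 2 H\right) = 5 + U + 2 H$)
$g{\left(r \right)} = -13 + r$ ($g{\left(r \right)} = 5 + r + 2 \left(-9\right) = 5 + r - 18 = -13 + r$)
$\frac{1}{-5456 + g{\left(233 \right)}} = \frac{1}{-5456 + \left(-13 + 233\right)} = \frac{1}{-5456 + 220} = \frac{1}{-5236} = - \frac{1}{5236}$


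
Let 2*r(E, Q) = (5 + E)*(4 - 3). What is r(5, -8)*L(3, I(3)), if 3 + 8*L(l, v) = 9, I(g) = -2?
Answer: 15/4 ≈ 3.7500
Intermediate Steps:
r(E, Q) = 5/2 + E/2 (r(E, Q) = ((5 + E)*(4 - 3))/2 = ((5 + E)*1)/2 = (5 + E)/2 = 5/2 + E/2)
L(l, v) = ¾ (L(l, v) = -3/8 + (⅛)*9 = -3/8 + 9/8 = ¾)
r(5, -8)*L(3, I(3)) = (5/2 + (½)*5)*(¾) = (5/2 + 5/2)*(¾) = 5*(¾) = 15/4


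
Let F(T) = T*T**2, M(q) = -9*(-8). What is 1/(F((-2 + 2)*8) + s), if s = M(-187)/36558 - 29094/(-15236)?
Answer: 1190166/2275033 ≈ 0.52314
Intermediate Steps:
M(q) = 72
F(T) = T**3
s = 2275033/1190166 (s = 72/36558 - 29094/(-15236) = 72*(1/36558) - 29094*(-1/15236) = 4/2031 + 1119/586 = 2275033/1190166 ≈ 1.9115)
1/(F((-2 + 2)*8) + s) = 1/(((-2 + 2)*8)**3 + 2275033/1190166) = 1/((0*8)**3 + 2275033/1190166) = 1/(0**3 + 2275033/1190166) = 1/(0 + 2275033/1190166) = 1/(2275033/1190166) = 1190166/2275033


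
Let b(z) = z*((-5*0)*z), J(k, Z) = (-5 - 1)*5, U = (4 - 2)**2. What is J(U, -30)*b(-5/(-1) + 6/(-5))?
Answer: 0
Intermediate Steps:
U = 4 (U = 2**2 = 4)
J(k, Z) = -30 (J(k, Z) = -6*5 = -30)
b(z) = 0 (b(z) = z*(0*z) = z*0 = 0)
J(U, -30)*b(-5/(-1) + 6/(-5)) = -30*0 = 0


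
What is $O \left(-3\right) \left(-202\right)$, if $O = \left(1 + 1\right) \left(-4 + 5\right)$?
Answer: $1212$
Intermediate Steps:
$O = 2$ ($O = 2 \cdot 1 = 2$)
$O \left(-3\right) \left(-202\right) = 2 \left(-3\right) \left(-202\right) = \left(-6\right) \left(-202\right) = 1212$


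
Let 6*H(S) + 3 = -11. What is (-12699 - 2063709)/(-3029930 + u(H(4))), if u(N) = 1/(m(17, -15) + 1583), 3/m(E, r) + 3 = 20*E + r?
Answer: 44100223893/64351799527 ≈ 0.68530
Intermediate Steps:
H(S) = -7/3 (H(S) = -½ + (⅙)*(-11) = -½ - 11/6 = -7/3)
m(E, r) = 3/(-3 + r + 20*E) (m(E, r) = 3/(-3 + (20*E + r)) = 3/(-3 + (r + 20*E)) = 3/(-3 + r + 20*E))
u(N) = 322/509729 (u(N) = 1/(3/(-3 - 15 + 20*17) + 1583) = 1/(3/(-3 - 15 + 340) + 1583) = 1/(3/322 + 1583) = 1/(509729/322) = 322/509729)
(-12699 - 2063709)/(-3029930 + u(H(4))) = (-12699 - 2063709)/(-3029930 + 322/509729) = -2076408/(-1544443188648/509729) = -2076408*(-509729/1544443188648) = 44100223893/64351799527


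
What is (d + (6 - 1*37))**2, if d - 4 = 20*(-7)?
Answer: 27889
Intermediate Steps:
d = -136 (d = 4 + 20*(-7) = 4 - 140 = -136)
(d + (6 - 1*37))**2 = (-136 + (6 - 1*37))**2 = (-136 + (6 - 37))**2 = (-136 - 31)**2 = (-167)**2 = 27889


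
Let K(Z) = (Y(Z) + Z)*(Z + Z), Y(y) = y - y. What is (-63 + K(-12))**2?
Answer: 50625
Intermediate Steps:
Y(y) = 0
K(Z) = 2*Z**2 (K(Z) = (0 + Z)*(Z + Z) = Z*(2*Z) = 2*Z**2)
(-63 + K(-12))**2 = (-63 + 2*(-12)**2)**2 = (-63 + 2*144)**2 = (-63 + 288)**2 = 225**2 = 50625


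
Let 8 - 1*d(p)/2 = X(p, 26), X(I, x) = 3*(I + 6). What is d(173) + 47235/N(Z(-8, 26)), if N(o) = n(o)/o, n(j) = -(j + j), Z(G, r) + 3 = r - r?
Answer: -49351/2 ≈ -24676.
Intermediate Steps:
Z(G, r) = -3 (Z(G, r) = -3 + (r - r) = -3 + 0 = -3)
n(j) = -2*j
X(I, x) = 18 + 3*I (X(I, x) = 3*(6 + I) = 18 + 3*I)
d(p) = -20 - 6*p (d(p) = 16 - 2*(18 + 3*p) = 16 + (-36 - 6*p) = -20 - 6*p)
N(o) = -2 (N(o) = (-2*o)/o = -2)
d(173) + 47235/N(Z(-8, 26)) = (-20 - 6*173) + 47235/(-2) = (-20 - 1038) + 47235*(-½) = -1058 - 47235/2 = -49351/2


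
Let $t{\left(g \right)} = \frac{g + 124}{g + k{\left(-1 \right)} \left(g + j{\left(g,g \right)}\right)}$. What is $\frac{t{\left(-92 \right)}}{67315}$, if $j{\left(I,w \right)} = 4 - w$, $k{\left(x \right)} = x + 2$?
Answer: $- \frac{4}{740465} \approx -5.402 \cdot 10^{-6}$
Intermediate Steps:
$k{\left(x \right)} = 2 + x$
$t{\left(g \right)} = \frac{124 + g}{4 + g}$ ($t{\left(g \right)} = \frac{g + 124}{g + \left(2 - 1\right) \left(g - \left(-4 + g\right)\right)} = \frac{124 + g}{g + 1 \cdot 4} = \frac{124 + g}{g + 4} = \frac{124 + g}{4 + g}$)
$\frac{t{\left(-92 \right)}}{67315} = \frac{\frac{1}{4 - 92} \left(124 - 92\right)}{67315} = \frac{1}{-88} \cdot 32 \cdot \frac{1}{67315} = \left(- \frac{1}{88}\right) 32 \cdot \frac{1}{67315} = \left(- \frac{4}{11}\right) \frac{1}{67315} = - \frac{4}{740465}$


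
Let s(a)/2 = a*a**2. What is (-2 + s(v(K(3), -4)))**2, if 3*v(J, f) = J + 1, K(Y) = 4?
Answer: 38416/729 ≈ 52.697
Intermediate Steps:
v(J, f) = 1/3 + J/3 (v(J, f) = (J + 1)/3 = (1 + J)/3 = 1/3 + J/3)
s(a) = 2*a**3 (s(a) = 2*(a*a**2) = 2*a**3)
(-2 + s(v(K(3), -4)))**2 = (-2 + 2*(1/3 + (1/3)*4)**3)**2 = (-2 + 2*(1/3 + 4/3)**3)**2 = (-2 + 2*(5/3)**3)**2 = (-2 + 2*(125/27))**2 = (-2 + 250/27)**2 = (196/27)**2 = 38416/729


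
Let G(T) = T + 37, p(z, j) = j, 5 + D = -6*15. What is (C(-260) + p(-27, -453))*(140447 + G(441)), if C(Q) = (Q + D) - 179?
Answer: -139092975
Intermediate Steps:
D = -95 (D = -5 - 6*15 = -5 - 90 = -95)
G(T) = 37 + T
C(Q) = -274 + Q (C(Q) = (Q - 95) - 179 = (-95 + Q) - 179 = -274 + Q)
(C(-260) + p(-27, -453))*(140447 + G(441)) = ((-274 - 260) - 453)*(140447 + (37 + 441)) = (-534 - 453)*(140447 + 478) = -987*140925 = -139092975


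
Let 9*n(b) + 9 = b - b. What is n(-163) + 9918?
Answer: 9917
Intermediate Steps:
n(b) = -1 (n(b) = -1 + (b - b)/9 = -1 + (⅑)*0 = -1 + 0 = -1)
n(-163) + 9918 = -1 + 9918 = 9917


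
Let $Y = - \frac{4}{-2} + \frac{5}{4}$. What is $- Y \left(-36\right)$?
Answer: $117$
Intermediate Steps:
$Y = \frac{13}{4}$ ($Y = \left(-4\right) \left(- \frac{1}{2}\right) + 5 \cdot \frac{1}{4} = 2 + \frac{5}{4} = \frac{13}{4} \approx 3.25$)
$- Y \left(-36\right) = - \frac{13 \left(-36\right)}{4} = \left(-1\right) \left(-117\right) = 117$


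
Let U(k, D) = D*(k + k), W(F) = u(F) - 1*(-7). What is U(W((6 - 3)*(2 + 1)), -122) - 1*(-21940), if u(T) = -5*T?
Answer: 31212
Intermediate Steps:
W(F) = 7 - 5*F (W(F) = -5*F - 1*(-7) = -5*F + 7 = 7 - 5*F)
U(k, D) = 2*D*k (U(k, D) = D*(2*k) = 2*D*k)
U(W((6 - 3)*(2 + 1)), -122) - 1*(-21940) = 2*(-122)*(7 - 5*(6 - 3)*(2 + 1)) - 1*(-21940) = 2*(-122)*(7 - 15*3) + 21940 = 2*(-122)*(7 - 5*9) + 21940 = 2*(-122)*(7 - 45) + 21940 = 2*(-122)*(-38) + 21940 = 9272 + 21940 = 31212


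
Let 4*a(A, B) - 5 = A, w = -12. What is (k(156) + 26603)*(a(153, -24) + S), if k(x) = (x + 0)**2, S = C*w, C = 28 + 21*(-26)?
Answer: 637297829/2 ≈ 3.1865e+8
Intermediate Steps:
a(A, B) = 5/4 + A/4
C = -518 (C = 28 - 546 = -518)
S = 6216 (S = -518*(-12) = 6216)
k(x) = x**2
(k(156) + 26603)*(a(153, -24) + S) = (156**2 + 26603)*((5/4 + (1/4)*153) + 6216) = (24336 + 26603)*((5/4 + 153/4) + 6216) = 50939*(79/2 + 6216) = 50939*(12511/2) = 637297829/2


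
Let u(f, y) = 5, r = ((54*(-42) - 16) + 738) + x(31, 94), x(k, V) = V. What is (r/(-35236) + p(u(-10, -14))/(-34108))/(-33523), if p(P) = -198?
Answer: -7062693/5036116240778 ≈ -1.4024e-6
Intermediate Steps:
r = -1452 (r = ((54*(-42) - 16) + 738) + 94 = ((-2268 - 16) + 738) + 94 = (-2284 + 738) + 94 = -1546 + 94 = -1452)
(r/(-35236) + p(u(-10, -14))/(-34108))/(-33523) = (-1452/(-35236) - 198/(-34108))/(-33523) = (-1452*(-1/35236) - 198*(-1/34108))*(-1/33523) = (363/8809 + 99/17054)*(-1/33523) = (7062693/150228686)*(-1/33523) = -7062693/5036116240778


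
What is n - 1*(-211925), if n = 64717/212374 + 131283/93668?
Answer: 2107891667402199/9946323916 ≈ 2.1193e+5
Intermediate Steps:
n = 16971503899/9946323916 (n = 64717*(1/212374) + 131283*(1/93668) = 64717/212374 + 131283/93668 = 16971503899/9946323916 ≈ 1.7063)
n - 1*(-211925) = 16971503899/9946323916 - 1*(-211925) = 16971503899/9946323916 + 211925 = 2107891667402199/9946323916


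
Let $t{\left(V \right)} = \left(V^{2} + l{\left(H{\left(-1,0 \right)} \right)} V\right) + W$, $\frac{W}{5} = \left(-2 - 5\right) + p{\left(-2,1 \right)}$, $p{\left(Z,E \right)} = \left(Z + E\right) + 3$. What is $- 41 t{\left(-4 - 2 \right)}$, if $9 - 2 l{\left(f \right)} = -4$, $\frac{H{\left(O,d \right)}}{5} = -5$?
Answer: $1148$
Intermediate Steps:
$H{\left(O,d \right)} = -25$ ($H{\left(O,d \right)} = 5 \left(-5\right) = -25$)
$p{\left(Z,E \right)} = 3 + E + Z$ ($p{\left(Z,E \right)} = \left(E + Z\right) + 3 = 3 + E + Z$)
$l{\left(f \right)} = \frac{13}{2}$ ($l{\left(f \right)} = \frac{9}{2} - -2 = \frac{9}{2} + 2 = \frac{13}{2}$)
$W = -25$ ($W = 5 \left(\left(-2 - 5\right) + \left(3 + 1 - 2\right)\right) = 5 \left(-7 + 2\right) = 5 \left(-5\right) = -25$)
$t{\left(V \right)} = -25 + V^{2} + \frac{13 V}{2}$ ($t{\left(V \right)} = \left(V^{2} + \frac{13 V}{2}\right) - 25 = -25 + V^{2} + \frac{13 V}{2}$)
$- 41 t{\left(-4 - 2 \right)} = - 41 \left(-25 + \left(-4 - 2\right)^{2} + \frac{13 \left(-4 - 2\right)}{2}\right) = - 41 \left(-25 + \left(-6\right)^{2} + \frac{13}{2} \left(-6\right)\right) = - 41 \left(-25 + 36 - 39\right) = \left(-41\right) \left(-28\right) = 1148$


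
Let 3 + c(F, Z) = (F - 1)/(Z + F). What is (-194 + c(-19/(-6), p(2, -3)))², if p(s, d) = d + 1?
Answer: 1865956/49 ≈ 38081.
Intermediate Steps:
p(s, d) = 1 + d
c(F, Z) = -3 + (-1 + F)/(F + Z) (c(F, Z) = -3 + (F - 1)/(Z + F) = -3 + (-1 + F)/(F + Z))
(-194 + c(-19/(-6), p(2, -3)))² = (-194 + (-1 - 3*(1 - 3) - (-38)/(-6))/(-19/(-6) + (1 - 3)))² = (-194 + (-1 - 3*(-2) - (-38)*(-1)/6)/(-19*(-⅙) - 2))² = (-194 + (-1 + 6 - 2*19/6)/(19/6 - 2))² = (-194 + (-1 + 6 - 19/3)/(7/6))² = (-194 + (6/7)*(-4/3))² = (-194 - 8/7)² = (-1366/7)² = 1865956/49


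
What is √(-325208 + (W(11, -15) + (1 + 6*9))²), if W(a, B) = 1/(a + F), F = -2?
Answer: 14*I*√133142/9 ≈ 567.6*I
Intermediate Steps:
W(a, B) = 1/(-2 + a) (W(a, B) = 1/(a - 2) = 1/(-2 + a))
√(-325208 + (W(11, -15) + (1 + 6*9))²) = √(-325208 + (1/(-2 + 11) + (1 + 6*9))²) = √(-325208 + (1/9 + (1 + 54))²) = √(-325208 + (⅑ + 55)²) = √(-325208 + (496/9)²) = √(-325208 + 246016/81) = √(-26095832/81) = 14*I*√133142/9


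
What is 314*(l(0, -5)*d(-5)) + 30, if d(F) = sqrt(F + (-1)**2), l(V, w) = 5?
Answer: 30 + 3140*I ≈ 30.0 + 3140.0*I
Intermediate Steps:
d(F) = sqrt(1 + F) (d(F) = sqrt(F + 1) = sqrt(1 + F))
314*(l(0, -5)*d(-5)) + 30 = 314*(5*sqrt(1 - 5)) + 30 = 314*(5*sqrt(-4)) + 30 = 314*(5*(2*I)) + 30 = 314*(10*I) + 30 = 3140*I + 30 = 30 + 3140*I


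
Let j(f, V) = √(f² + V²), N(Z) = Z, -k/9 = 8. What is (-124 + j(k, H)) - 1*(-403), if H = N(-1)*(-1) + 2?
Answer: 279 + 3*√577 ≈ 351.06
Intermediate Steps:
k = -72 (k = -9*8 = -72)
H = 3 (H = -1*(-1) + 2 = 1 + 2 = 3)
j(f, V) = √(V² + f²)
(-124 + j(k, H)) - 1*(-403) = (-124 + √(3² + (-72)²)) - 1*(-403) = (-124 + √(9 + 5184)) + 403 = (-124 + √5193) + 403 = (-124 + 3*√577) + 403 = 279 + 3*√577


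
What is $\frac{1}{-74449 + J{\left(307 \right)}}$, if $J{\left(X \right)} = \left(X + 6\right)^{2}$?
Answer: $\frac{1}{23520} \approx 4.2517 \cdot 10^{-5}$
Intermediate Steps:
$J{\left(X \right)} = \left(6 + X\right)^{2}$
$\frac{1}{-74449 + J{\left(307 \right)}} = \frac{1}{-74449 + \left(6 + 307\right)^{2}} = \frac{1}{-74449 + 313^{2}} = \frac{1}{-74449 + 97969} = \frac{1}{23520}$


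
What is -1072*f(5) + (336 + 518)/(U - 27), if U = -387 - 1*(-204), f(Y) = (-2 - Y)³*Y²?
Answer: 137885939/15 ≈ 9.1924e+6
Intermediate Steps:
f(Y) = Y²*(-2 - Y)³
U = -183 (U = -387 + 204 = -183)
-1072*f(5) + (336 + 518)/(U - 27) = -(-1072)*5²*(2 + 5)³ + (336 + 518)/(-183 - 27) = -(-1072)*25*7³ + 854/(-210) = -(-1072)*25*343 + 854*(-1/210) = -1072*(-8575) - 61/15 = 9192400 - 61/15 = 137885939/15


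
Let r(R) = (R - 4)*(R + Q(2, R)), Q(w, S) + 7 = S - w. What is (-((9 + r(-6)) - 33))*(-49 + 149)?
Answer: -18600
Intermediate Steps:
Q(w, S) = -7 + S - w (Q(w, S) = -7 + (S - w) = -7 + S - w)
r(R) = (-9 + 2*R)*(-4 + R) (r(R) = (R - 4)*(R + (-7 + R - 1*2)) = (-4 + R)*(R + (-7 + R - 2)) = (-4 + R)*(R + (-9 + R)) = (-4 + R)*(-9 + 2*R) = (-9 + 2*R)*(-4 + R))
(-((9 + r(-6)) - 33))*(-49 + 149) = (-((9 + (36 - 17*(-6) + 2*(-6)²)) - 33))*(-49 + 149) = -((9 + (36 + 102 + 2*36)) - 33)*100 = -((9 + (36 + 102 + 72)) - 33)*100 = -((9 + 210) - 33)*100 = -(219 - 33)*100 = -1*186*100 = -186*100 = -18600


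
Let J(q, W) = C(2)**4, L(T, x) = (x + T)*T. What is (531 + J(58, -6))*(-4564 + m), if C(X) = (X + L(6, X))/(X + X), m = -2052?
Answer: -330073067/2 ≈ -1.6504e+8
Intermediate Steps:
L(T, x) = T*(T + x) (L(T, x) = (T + x)*T = T*(T + x))
C(X) = (36 + 7*X)/(2*X) (C(X) = (X + 6*(6 + X))/(X + X) = (X + (36 + 6*X))/((2*X)) = (36 + 7*X)*(1/(2*X)) = (36 + 7*X)/(2*X))
J(q, W) = 390625/16 (J(q, W) = (7/2 + 18/2)**4 = (7/2 + 18*(1/2))**4 = (7/2 + 9)**4 = (25/2)**4 = 390625/16)
(531 + J(58, -6))*(-4564 + m) = (531 + 390625/16)*(-4564 - 2052) = (399121/16)*(-6616) = -330073067/2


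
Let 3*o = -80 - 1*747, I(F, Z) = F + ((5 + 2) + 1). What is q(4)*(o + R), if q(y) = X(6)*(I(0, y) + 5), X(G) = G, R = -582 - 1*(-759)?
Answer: -7696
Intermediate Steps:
R = 177 (R = -582 + 759 = 177)
I(F, Z) = 8 + F (I(F, Z) = F + (7 + 1) = F + 8 = 8 + F)
o = -827/3 (o = (-80 - 1*747)/3 = (-80 - 747)/3 = (1/3)*(-827) = -827/3 ≈ -275.67)
q(y) = 78 (q(y) = 6*((8 + 0) + 5) = 6*(8 + 5) = 6*13 = 78)
q(4)*(o + R) = 78*(-827/3 + 177) = 78*(-296/3) = -7696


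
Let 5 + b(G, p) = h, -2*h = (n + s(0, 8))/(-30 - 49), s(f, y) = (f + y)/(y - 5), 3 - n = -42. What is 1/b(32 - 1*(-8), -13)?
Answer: -474/2227 ≈ -0.21284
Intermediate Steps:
n = 45 (n = 3 - 1*(-42) = 3 + 42 = 45)
s(f, y) = (f + y)/(-5 + y)
h = 143/474 (h = -(45 + (0 + 8)/(-5 + 8))/(2*(-30 - 49)) = -(45 + 8/3)/(2*(-79)) = -(45 + (1/3)*8)*(-1)/(2*79) = -(45 + 8/3)*(-1)/(2*79) = -143*(-1)/(6*79) = -1/2*(-143/237) = 143/474 ≈ 0.30169)
b(G, p) = -2227/474 (b(G, p) = -5 + 143/474 = -2227/474)
1/b(32 - 1*(-8), -13) = 1/(-2227/474) = -474/2227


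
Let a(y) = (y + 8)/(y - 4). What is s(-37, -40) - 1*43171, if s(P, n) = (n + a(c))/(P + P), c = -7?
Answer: -35140753/814 ≈ -43170.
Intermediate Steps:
a(y) = (8 + y)/(-4 + y)
s(P, n) = (-1/11 + n)/(2*P) (s(P, n) = (n + (8 - 7)/(-4 - 7))/(P + P) = (n + 1/(-11))/((2*P)) = (n - 1/11*1)*(1/(2*P)) = (n - 1/11)*(1/(2*P)) = (-1/11 + n)*(1/(2*P)) = (-1/11 + n)/(2*P))
s(-37, -40) - 1*43171 = (1/22)*(-1 + 11*(-40))/(-37) - 1*43171 = (1/22)*(-1/37)*(-1 - 440) - 43171 = (1/22)*(-1/37)*(-441) - 43171 = 441/814 - 43171 = -35140753/814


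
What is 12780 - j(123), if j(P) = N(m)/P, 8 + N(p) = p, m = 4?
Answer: 1571944/123 ≈ 12780.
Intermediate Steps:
N(p) = -8 + p
j(P) = -4/P (j(P) = (-8 + 4)/P = -4/P)
12780 - j(123) = 12780 - (-4)/123 = 12780 - 1*(-4/123) = 12780 + 4/123 = 1571944/123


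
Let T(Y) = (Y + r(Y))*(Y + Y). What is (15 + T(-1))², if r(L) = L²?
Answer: 225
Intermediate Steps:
T(Y) = 2*Y*(Y + Y²) (T(Y) = (Y + Y²)*(Y + Y) = (Y + Y²)*(2*Y) = 2*Y*(Y + Y²))
(15 + T(-1))² = (15 + 2*(-1)²*(1 - 1))² = (15 + 2*1*0)² = (15 + 0)² = 15² = 225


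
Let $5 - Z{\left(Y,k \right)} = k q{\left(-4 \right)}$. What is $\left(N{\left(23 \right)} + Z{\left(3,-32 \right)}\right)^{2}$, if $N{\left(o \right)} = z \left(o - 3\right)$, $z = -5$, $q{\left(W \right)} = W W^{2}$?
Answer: $4592449$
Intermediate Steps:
$q{\left(W \right)} = W^{3}$
$Z{\left(Y,k \right)} = 5 + 64 k$ ($Z{\left(Y,k \right)} = 5 - k \left(-4\right)^{3} = 5 - k \left(-64\right) = 5 - - 64 k = 5 + 64 k$)
$N{\left(o \right)} = 15 - 5 o$ ($N{\left(o \right)} = - 5 \left(o - 3\right) = - 5 \left(-3 + o\right) = 15 - 5 o$)
$\left(N{\left(23 \right)} + Z{\left(3,-32 \right)}\right)^{2} = \left(\left(15 - 115\right) + \left(5 + 64 \left(-32\right)\right)\right)^{2} = \left(\left(15 - 115\right) + \left(5 - 2048\right)\right)^{2} = \left(-100 - 2043\right)^{2} = \left(-2143\right)^{2} = 4592449$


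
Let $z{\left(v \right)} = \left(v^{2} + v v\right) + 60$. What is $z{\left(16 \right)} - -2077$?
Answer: $2649$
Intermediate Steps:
$z{\left(v \right)} = 60 + 2 v^{2}$ ($z{\left(v \right)} = \left(v^{2} + v^{2}\right) + 60 = 2 v^{2} + 60 = 60 + 2 v^{2}$)
$z{\left(16 \right)} - -2077 = \left(60 + 2 \cdot 16^{2}\right) - -2077 = \left(60 + 2 \cdot 256\right) + 2077 = \left(60 + 512\right) + 2077 = 572 + 2077 = 2649$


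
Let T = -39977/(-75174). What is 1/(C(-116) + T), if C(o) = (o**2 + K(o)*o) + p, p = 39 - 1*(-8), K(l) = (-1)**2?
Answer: 75174/1006394315 ≈ 7.4696e-5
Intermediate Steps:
T = 39977/75174 (T = -39977*(-1/75174) = 39977/75174 ≈ 0.53179)
K(l) = 1
p = 47 (p = 39 + 8 = 47)
C(o) = 47 + o + o**2 (C(o) = (o**2 + 1*o) + 47 = (o**2 + o) + 47 = (o + o**2) + 47 = 47 + o + o**2)
1/(C(-116) + T) = 1/((47 - 116 + (-116)**2) + 39977/75174) = 1/((47 - 116 + 13456) + 39977/75174) = 1/(13387 + 39977/75174) = 1/(1006394315/75174) = 75174/1006394315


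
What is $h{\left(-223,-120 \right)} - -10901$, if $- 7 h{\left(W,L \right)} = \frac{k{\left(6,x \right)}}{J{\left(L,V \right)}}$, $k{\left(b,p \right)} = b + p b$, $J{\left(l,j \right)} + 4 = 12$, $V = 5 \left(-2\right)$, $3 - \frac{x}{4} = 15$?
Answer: $\frac{305369}{28} \approx 10906.0$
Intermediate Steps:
$x = -48$ ($x = 12 - 60 = -48$)
$V = -10$
$J{\left(l,j \right)} = 8$ ($J{\left(l,j \right)} = -4 + 12 = 8$)
$k{\left(b,p \right)} = b + b p$
$h{\left(W,L \right)} = \frac{141}{28}$ ($h{\left(W,L \right)} = - \frac{6 \left(1 - 48\right) \frac{1}{8}}{7} = - \frac{6 \left(-47\right) \frac{1}{8}}{7} = - \frac{\left(-282\right) \frac{1}{8}}{7} = \left(- \frac{1}{7}\right) \left(- \frac{141}{4}\right) = \frac{141}{28}$)
$h{\left(-223,-120 \right)} - -10901 = \frac{141}{28} - -10901 = \frac{141}{28} + 10901 = \frac{305369}{28}$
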